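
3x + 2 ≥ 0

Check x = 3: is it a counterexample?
Substitute x = 3 into the relation:
x = 3: LHS = 3·3 + 2 = 11; 11 ≥ 0 — holds

The claim holds here, so x = 3 is not a counterexample. (A counterexample exists elsewhere, e.g. x = -1.)

Answer: No, x = 3 is not a counterexample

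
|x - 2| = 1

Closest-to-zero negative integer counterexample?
Testing negative integers from -1 downward:
x = -1: LHS = |(-1) - 2| = |-3| = 3; 3 = 1 — FAILS  ← closest negative counterexample to 0

Answer: x = -1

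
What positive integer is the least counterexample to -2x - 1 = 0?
Testing positive integers:
x = 1: LHS = -2·1 - 1 = -3; -3 = 0 — FAILS  ← smallest positive counterexample

Answer: x = 1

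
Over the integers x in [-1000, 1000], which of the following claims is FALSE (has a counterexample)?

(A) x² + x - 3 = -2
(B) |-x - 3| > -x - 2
(A) x = 0: LHS = 0² + 0 - 3 = -3; -3 = -2 — FAILS
(B) x = -3: LHS = |-(-3) - 3| = |0| = 0, RHS = -(-3) - 2 = 1; 0 > 1 — FAILS

Answer: Both A and B are false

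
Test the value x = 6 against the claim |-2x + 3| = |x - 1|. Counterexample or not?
Substitute x = 6 into the relation:
x = 6: LHS = |-2·6 + 3| = |-9| = 9, RHS = |6 - 1| = |5| = 5; 9 = 5 — FAILS

Since the claim fails at x = 6, this value is a counterexample.

Answer: Yes, x = 6 is a counterexample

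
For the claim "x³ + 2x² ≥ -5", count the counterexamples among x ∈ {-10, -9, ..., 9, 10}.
Counterexamples in [-10, 10]: {-10, -9, -8, -7, -6, -5, -4, -3}.

Counting them gives 8 values.

Answer: 8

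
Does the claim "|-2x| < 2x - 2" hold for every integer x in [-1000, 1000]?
The claim fails at x = 0:
x = 0: LHS = |-2·0| = |0| = 0, RHS = 2·0 - 2 = -2; 0 < -2 — FAILS

Because a single integer refutes it, the statement is false.

Answer: False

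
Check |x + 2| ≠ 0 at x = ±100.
x = 100: LHS = |100 + 2| = |102| = 102; 102 ≠ 0 — holds
x = -100: LHS = |(-100) + 2| = |-98| = 98; 98 ≠ 0 — holds

Answer: Yes, holds for both x = 100 and x = -100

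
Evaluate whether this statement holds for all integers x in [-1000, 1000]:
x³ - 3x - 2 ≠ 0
The claim fails at x = -1:
x = -1: LHS = (-1)³ - 3·(-1) - 2 = 0; 0 ≠ 0 — FAILS

Because a single integer refutes it, the statement is false.

Answer: False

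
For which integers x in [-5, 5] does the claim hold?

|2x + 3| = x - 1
Over all integers in [-5, 5], LHS − RHS is always positive; it is smallest at x = -1, where it equals 3:
x = -1: LHS = |2·(-1) + 3| = |1| = 1, RHS = (-1) - 1 = -2; 1 = -2 — FAILS
At the ends of the range:
x = -5: LHS = |2·(-5) + 3| = |-7| = 7, RHS = (-5) - 1 = -6; 7 = -6 — FAILS
x = 5: LHS = |2·5 + 3| = |13| = 13, RHS = 5 - 1 = 4; 13 = 4 — FAILS
Hence LHS − RHS is never 0, i.e. the two sides are never equal, so the claimed relation (=) fails for every integer in [-5, 5].

Answer: None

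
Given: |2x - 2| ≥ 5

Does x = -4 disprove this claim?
Substitute x = -4 into the relation:
x = -4: LHS = |2·(-4) - 2| = |-10| = 10; 10 ≥ 5 — holds

The claim holds here, so x = -4 is not a counterexample. (A counterexample exists elsewhere, e.g. x = 0.)

Answer: No, x = -4 is not a counterexample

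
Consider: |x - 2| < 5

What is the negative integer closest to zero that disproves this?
Testing negative integers from -1 downward:
x = -1: LHS = |(-1) - 2| = |-3| = 3; 3 < 5 — holds
x = -2: LHS = |(-2) - 2| = |-4| = 4; 4 < 5 — holds
x = -3: LHS = |(-3) - 2| = |-5| = 5; 5 < 5 — FAILS  ← closest negative counterexample to 0

Answer: x = -3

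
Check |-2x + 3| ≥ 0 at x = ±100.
x = 100: LHS = |-2·100 + 3| = |-197| = 197; 197 ≥ 0 — holds
x = -100: LHS = |-2·(-100) + 3| = |203| = 203; 203 ≥ 0 — holds

Answer: Yes, holds for both x = 100 and x = -100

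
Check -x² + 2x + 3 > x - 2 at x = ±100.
x = 100: LHS = -100² + 2·100 + 3 = -9797, RHS = 100 - 2 = 98; -9797 > 98 — FAILS
x = -100: LHS = -(-100)² + 2·(-100) + 3 = -10197, RHS = (-100) - 2 = -102; -10197 > -102 — FAILS

Answer: No, fails for both x = 100 and x = -100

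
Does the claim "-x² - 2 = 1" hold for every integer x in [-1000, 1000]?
The claim fails at x = 0:
x = 0: LHS = -0² - 2 = -2; -2 = 1 — FAILS

Because a single integer refutes it, the statement is false.

Answer: False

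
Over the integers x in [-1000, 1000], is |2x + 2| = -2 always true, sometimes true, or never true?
An absolute value is never negative, so the left side is ≥ 0 for every x, while the right side is -2. Tightest case in [-1000, 1000] is x = -1:
x = -1: LHS = |2·(-1) + 2| = |0| = 0; 0 = -2 — FAILS
Hence LHS − RHS is never 0, i.e. the two sides are never equal, so the claimed relation (=) fails for every integer in [-1000, 1000].

No integer in the range satisfies it.

Answer: Never true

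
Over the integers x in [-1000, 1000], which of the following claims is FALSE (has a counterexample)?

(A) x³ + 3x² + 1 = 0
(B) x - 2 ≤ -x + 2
(A) x = 0: LHS = 0³ + 3·0² + 1 = 1; 1 = 0 — FAILS
(B) x = 3: LHS = 3 - 2 = 1, RHS = -3 + 2 = -1; 1 ≤ -1 — FAILS

Answer: Both A and B are false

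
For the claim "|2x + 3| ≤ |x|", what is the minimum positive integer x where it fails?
Testing positive integers:
x = 1: LHS = |2·1 + 3| = |5| = 5, RHS = |1| = 1; 5 ≤ 1 — FAILS  ← smallest positive counterexample

Answer: x = 1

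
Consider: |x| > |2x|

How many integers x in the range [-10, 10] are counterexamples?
Counterexamples in [-10, 10]: {-10, -9, -8, -7, -6, -5, -4, -3, -2, -1, 0, 1, 2, 3, 4, 5, 6, 7, 8, 9, 10}.

Counting them gives 21 values.

Answer: 21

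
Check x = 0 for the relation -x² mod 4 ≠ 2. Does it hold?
x = 0: LHS = (-0²) mod 4 = 0 mod 4 = 0; 0 ≠ 2 — holds

The relation is satisfied at x = 0.

Answer: Yes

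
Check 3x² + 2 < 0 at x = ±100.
x = 100: LHS = 3·100² + 2 = 30002; 30002 < 0 — FAILS
x = -100: LHS = 3·(-100)² + 2 = 30002; 30002 < 0 — FAILS

Answer: No, fails for both x = 100 and x = -100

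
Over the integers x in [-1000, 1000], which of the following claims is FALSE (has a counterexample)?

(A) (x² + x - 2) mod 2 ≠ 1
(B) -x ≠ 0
(A) For a polynomial with integer coefficients, its value mod 2 depends only on x mod 2, so it suffices to check one representative of each residue class, x = 0, 1:
x = 0: LHS = (0² + 0 - 2) mod 2 = (-2) mod 2 = 0; 0 ≠ 1 — holds
x = 1: LHS = (1² + 1 - 2) mod 2 = 0 mod 2 = 0; 0 ≠ 1 — holds
The relation holds in every residue class, so the relation holds for every integer in [-1000, 1000].

(B) x = 0: LHS = -0 = 0; 0 ≠ 0 — FAILS

Only (B) has a counterexample.

Answer: B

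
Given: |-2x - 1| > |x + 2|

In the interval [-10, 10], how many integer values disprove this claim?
Counterexamples in [-10, 10]: {-1, 0, 1}.

Counting them gives 3 values.

Answer: 3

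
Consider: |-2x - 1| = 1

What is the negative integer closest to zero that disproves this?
Testing negative integers from -1 downward:
x = -1: LHS = |-2·(-1) - 1| = |1| = 1; 1 = 1 — holds
x = -2: LHS = |-2·(-2) - 1| = |3| = 3; 3 = 1 — FAILS  ← closest negative counterexample to 0

Answer: x = -2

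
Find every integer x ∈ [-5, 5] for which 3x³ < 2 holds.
Holds for: {-5, -4, -3, -2, -1, 0}
Fails for: {1, 2, 3, 4, 5}

Answer: {-5, -4, -3, -2, -1, 0}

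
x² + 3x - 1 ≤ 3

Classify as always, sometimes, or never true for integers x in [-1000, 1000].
Holds at x = 0: LHS = 0² + 3·0 - 1 = -1; -1 ≤ 3 — holds
Fails at x = 2: LHS = 2² + 3·2 - 1 = 9; 9 ≤ 3 — FAILS
It is satisfied by some integers in the range but not all.

Answer: Sometimes true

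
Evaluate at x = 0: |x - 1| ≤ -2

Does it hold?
x = 0: LHS = |0 - 1| = |-1| = 1; 1 ≤ -2 — FAILS

The relation fails at x = 0, so x = 0 is a counterexample.

Answer: No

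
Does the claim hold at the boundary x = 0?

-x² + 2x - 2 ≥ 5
x = 0: LHS = -0² + 2·0 - 2 = -2; -2 ≥ 5 — FAILS

The relation fails at x = 0, so x = 0 is a counterexample.

Answer: No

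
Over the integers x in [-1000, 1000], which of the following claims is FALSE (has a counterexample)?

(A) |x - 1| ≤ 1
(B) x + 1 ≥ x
(A) x = -1: LHS = |(-1) - 1| = |-2| = 2; 2 ≤ 1 — FAILS

(B) Over all integers in [-1000, 1000], LHS − RHS is smallest at x = 0, where it equals 1:
x = 0: LHS = 0 + 1 = 1; 1 ≥ 0 — holds
At the ends of the range:
x = -1000: LHS = (-1000) + 1 = -999; -999 ≥ -1000 — holds
x = 1000: LHS = 1000 + 1 = 1001; 1001 ≥ 1000 — holds
Hence LHS − RHS is never negative, i.e. LHS ≥ RHS throughout, so the relation holds for every integer in [-1000, 1000].

Only (A) has a counterexample.

Answer: A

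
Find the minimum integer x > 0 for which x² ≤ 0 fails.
Testing positive integers:
x = 1: LHS = 1² = 1; 1 ≤ 0 — FAILS  ← smallest positive counterexample

Answer: x = 1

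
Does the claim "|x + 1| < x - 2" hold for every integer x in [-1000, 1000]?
The claim fails at x = 0:
x = 0: LHS = |0 + 1| = |1| = 1, RHS = 0 - 2 = -2; 1 < -2 — FAILS

Because a single integer refutes it, the statement is false.

Answer: False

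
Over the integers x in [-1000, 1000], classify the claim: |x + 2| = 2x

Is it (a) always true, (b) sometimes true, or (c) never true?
Holds at x = 2: LHS = |2 + 2| = |4| = 4, RHS = 2·2 = 4; 4 = 4 — holds
Fails at x = 0: LHS = |0 + 2| = |2| = 2, RHS = 2·0 = 0; 2 = 0 — FAILS
It is satisfied by some integers in the range but not all.

Answer: Sometimes true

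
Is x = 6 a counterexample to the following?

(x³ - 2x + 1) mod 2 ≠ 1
Substitute x = 6 into the relation:
x = 6: LHS = (6³ - 2·6 + 1) mod 2 = 205 mod 2 = 1; 1 ≠ 1 — FAILS

Since the claim fails at x = 6, this value is a counterexample.

Answer: Yes, x = 6 is a counterexample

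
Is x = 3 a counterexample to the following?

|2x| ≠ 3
Substitute x = 3 into the relation:
x = 3: LHS = |2·3| = |6| = 6; 6 ≠ 3 — holds

The relation holds at x = 3, so it is not a counterexample.

Answer: No, x = 3 is not a counterexample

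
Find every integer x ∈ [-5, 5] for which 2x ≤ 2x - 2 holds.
Over all integers in [-5, 5], LHS − RHS is smallest at x = 0, where it equals 2:
x = 0: LHS = 2·0 = 0, RHS = 2·0 - 2 = -2; 0 ≤ -2 — FAILS
At the ends of the range:
x = -5: LHS = 2·(-5) = -10, RHS = 2·(-5) - 2 = -12; -10 ≤ -12 — FAILS
x = 5: LHS = 2·5 = 10, RHS = 2·5 - 2 = 8; 10 ≤ 8 — FAILS
Hence LHS − RHS is never zero or negative, i.e. LHS > RHS throughout, so the claimed relation (≤) fails for every integer in [-5, 5].

Answer: None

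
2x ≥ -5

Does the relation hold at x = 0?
x = 0: LHS = 2·0 = 0; 0 ≥ -5 — holds

The relation is satisfied at x = 0.

Answer: Yes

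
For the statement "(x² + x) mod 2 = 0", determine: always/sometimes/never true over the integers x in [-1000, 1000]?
For a polynomial with integer coefficients, its value mod 2 depends only on x mod 2, so it suffices to check one representative of each residue class, x = 0, 1:
x = 0: LHS = (0² + 0) mod 2 = 0 mod 2 = 0; 0 = 0 — holds
x = 1: LHS = (1² + 1) mod 2 = 2 mod 2 = 0; 0 = 0 — holds
The relation holds in every residue class, so the relation holds for every integer in [-1000, 1000].

No counterexample exists.

Answer: Always true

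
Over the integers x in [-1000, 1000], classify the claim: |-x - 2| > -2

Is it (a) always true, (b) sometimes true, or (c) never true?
An absolute value is never negative, so the left side is ≥ 0 for every x, while the right side is -2. Tightest case in [-1000, 1000] is x = -2:
x = -2: LHS = |-(-2) - 2| = |0| = 0; 0 > -2 — holds
Hence LHS − RHS is never zero or negative, i.e. LHS > RHS throughout, so the relation holds for every integer in [-1000, 1000].

No counterexample exists.

Answer: Always true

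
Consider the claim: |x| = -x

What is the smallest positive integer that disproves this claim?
Testing positive integers:
x = 1: LHS = |1| = 1; 1 = -1 — FAILS  ← smallest positive counterexample

Answer: x = 1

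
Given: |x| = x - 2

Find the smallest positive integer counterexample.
Testing positive integers:
x = 1: LHS = |1| = 1, RHS = 1 - 2 = -1; 1 = -1 — FAILS  ← smallest positive counterexample

Answer: x = 1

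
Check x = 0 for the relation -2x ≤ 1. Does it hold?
x = 0: LHS = -2·0 = 0; 0 ≤ 1 — holds

The relation is satisfied at x = 0.

Answer: Yes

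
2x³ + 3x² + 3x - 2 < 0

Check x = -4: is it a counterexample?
Substitute x = -4 into the relation:
x = -4: LHS = 2·(-4)³ + 3·(-4)² + 3·(-4) - 2 = -94; -94 < 0 — holds

The claim holds here, so x = -4 is not a counterexample. (A counterexample exists elsewhere, e.g. x = 1.)

Answer: No, x = -4 is not a counterexample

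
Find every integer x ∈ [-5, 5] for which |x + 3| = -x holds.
Track d = LHS − RHS over the integers in [-5, 5]. Equality would need d = 0, but d changes sign only between consecutive integers, jumping over 0:
x = -2: LHS = |(-2) + 3| = |1| = 1, RHS = -(-2) = 2; 1 = 2 — FAILS  (d = -1)
x = -1: LHS = |(-1) + 3| = |2| = 2, RHS = -(-1) = 1; 2 = 1 — FAILS  (d = 1)
Away from these crossings d keeps a constant sign, and checking every integer in [-5, 5] confirms d ≠ 0 throughout. Hence the two sides are never equal, so the claimed relation (=) fails for every integer in [-5, 5].

Answer: None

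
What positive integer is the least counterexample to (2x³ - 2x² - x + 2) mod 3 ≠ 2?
Testing positive integers:
x = 1: LHS = (2·1³ - 2·1² - 1 + 2) mod 3 = 1 mod 3 = 1; 1 ≠ 2 — holds
x = 2: LHS = (2·2³ - 2·2² - 2 + 2) mod 3 = 8 mod 3 = 2; 2 ≠ 2 — FAILS  ← smallest positive counterexample

Answer: x = 2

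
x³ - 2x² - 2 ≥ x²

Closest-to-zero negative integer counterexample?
Testing negative integers from -1 downward:
x = -1: LHS = (-1)³ - 2·(-1)² - 2 = -5, RHS = (-1)² = 1; -5 ≥ 1 — FAILS  ← closest negative counterexample to 0

Answer: x = -1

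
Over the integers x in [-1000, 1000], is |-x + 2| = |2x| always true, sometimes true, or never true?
Holds at x = -2: LHS = |-(-2) + 2| = |4| = 4, RHS = |2·(-2)| = |-4| = 4; 4 = 4 — holds
Fails at x = 0: LHS = |-0 + 2| = |2| = 2, RHS = |2·0| = |0| = 0; 2 = 0 — FAILS
It is satisfied by some integers in the range but not all.

Answer: Sometimes true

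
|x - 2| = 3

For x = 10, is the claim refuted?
Substitute x = 10 into the relation:
x = 10: LHS = |10 - 2| = |8| = 8; 8 = 3 — FAILS

Since the claim fails at x = 10, this value is a counterexample.

Answer: Yes, x = 10 is a counterexample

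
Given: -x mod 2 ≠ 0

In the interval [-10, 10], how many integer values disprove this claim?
Counterexamples in [-10, 10]: {-10, -8, -6, -4, -2, 0, 2, 4, 6, 8, 10}.

Counting them gives 11 values.

Answer: 11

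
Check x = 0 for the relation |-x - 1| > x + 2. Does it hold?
x = 0: LHS = |-0 - 1| = |-1| = 1, RHS = 0 + 2 = 2; 1 > 2 — FAILS

The relation fails at x = 0, so x = 0 is a counterexample.

Answer: No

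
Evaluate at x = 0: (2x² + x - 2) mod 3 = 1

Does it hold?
x = 0: LHS = (2·0² + 0 - 2) mod 3 = (-2) mod 3 = 1; 1 = 1 — holds

The relation is satisfied at x = 0.

Answer: Yes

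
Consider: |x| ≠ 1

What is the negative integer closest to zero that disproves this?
Testing negative integers from -1 downward:
x = -1: LHS = |-1| = 1; 1 ≠ 1 — FAILS  ← closest negative counterexample to 0

Answer: x = -1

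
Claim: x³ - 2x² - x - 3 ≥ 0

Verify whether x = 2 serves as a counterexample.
Substitute x = 2 into the relation:
x = 2: LHS = 2³ - 2·2² - 2 - 3 = -5; -5 ≥ 0 — FAILS

Since the claim fails at x = 2, this value is a counterexample.

Answer: Yes, x = 2 is a counterexample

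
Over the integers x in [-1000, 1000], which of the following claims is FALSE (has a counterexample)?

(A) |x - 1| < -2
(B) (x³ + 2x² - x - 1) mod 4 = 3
(A) x = 0: LHS = |0 - 1| = |-1| = 1; 1 < -2 — FAILS
(B) x = 1: LHS = (1³ + 2·1² - 1 - 1) mod 4 = 1 mod 4 = 1; 1 = 3 — FAILS

Answer: Both A and B are false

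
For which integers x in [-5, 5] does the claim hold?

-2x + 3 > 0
Holds for: {-5, -4, -3, -2, -1, 0, 1}
Fails for: {2, 3, 4, 5}

Answer: {-5, -4, -3, -2, -1, 0, 1}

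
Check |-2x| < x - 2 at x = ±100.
x = 100: LHS = |-2·100| = |-200| = 200, RHS = 100 - 2 = 98; 200 < 98 — FAILS
x = -100: LHS = |-2·(-100)| = |200| = 200, RHS = (-100) - 2 = -102; 200 < -102 — FAILS

Answer: No, fails for both x = 100 and x = -100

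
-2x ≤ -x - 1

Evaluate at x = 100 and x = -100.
x = 100: LHS = -2·100 = -200, RHS = -100 - 1 = -101; -200 ≤ -101 — holds
x = -100: LHS = -2·(-100) = 200, RHS = -(-100) - 1 = 99; 200 ≤ 99 — FAILS

Answer: Partially: holds for x = 100, fails for x = -100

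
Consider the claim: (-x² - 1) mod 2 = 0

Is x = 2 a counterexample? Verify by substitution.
Substitute x = 2 into the relation:
x = 2: LHS = (-2² - 1) mod 2 = (-5) mod 2 = 1; 1 = 0 — FAILS

Since the claim fails at x = 2, this value is a counterexample.

Answer: Yes, x = 2 is a counterexample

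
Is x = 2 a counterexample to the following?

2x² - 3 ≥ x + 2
Substitute x = 2 into the relation:
x = 2: LHS = 2·2² - 3 = 5, RHS = 2 + 2 = 4; 5 ≥ 4 — holds

The claim holds here, so x = 2 is not a counterexample. (A counterexample exists elsewhere, e.g. x = 0.)

Answer: No, x = 2 is not a counterexample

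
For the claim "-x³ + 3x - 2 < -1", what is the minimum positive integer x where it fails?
Testing positive integers:
x = 1: LHS = -1³ + 3·1 - 2 = 0; 0 < -1 — FAILS  ← smallest positive counterexample

Answer: x = 1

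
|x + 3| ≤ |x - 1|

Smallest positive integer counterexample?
Testing positive integers:
x = 1: LHS = |1 + 3| = |4| = 4, RHS = |1 - 1| = |0| = 0; 4 ≤ 0 — FAILS  ← smallest positive counterexample

Answer: x = 1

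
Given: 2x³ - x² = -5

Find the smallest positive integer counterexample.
Testing positive integers:
x = 1: LHS = 2·1³ - 1² = 1; 1 = -5 — FAILS  ← smallest positive counterexample

Answer: x = 1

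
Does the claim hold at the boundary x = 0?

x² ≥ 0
x = 0: LHS = 0² = 0; 0 ≥ 0 — holds

The relation is satisfied at x = 0.

Answer: Yes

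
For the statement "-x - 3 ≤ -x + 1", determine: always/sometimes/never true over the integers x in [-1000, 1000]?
Over all integers in [-1000, 1000], LHS − RHS is largest at x = 0, where it equals -4:
x = 0: LHS = -0 - 3 = -3, RHS = -0 + 1 = 1; -3 ≤ 1 — holds
At the ends of the range:
x = -1000: LHS = -(-1000) - 3 = 997, RHS = -(-1000) + 1 = 1001; 997 ≤ 1001 — holds
x = 1000: LHS = -1000 - 3 = -1003, RHS = -1000 + 1 = -999; -1003 ≤ -999 — holds
Hence LHS − RHS is never positive, i.e. LHS ≤ RHS throughout, so the relation holds for every integer in [-1000, 1000].

No counterexample exists.

Answer: Always true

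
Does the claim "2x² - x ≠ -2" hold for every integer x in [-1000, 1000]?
Over all integers in [-1000, 1000], LHS − RHS is always positive; it is smallest at x = 0, where it equals 2:
x = 0: LHS = 2·0² - 0 = 0; 0 ≠ -2 — holds
At the ends of the range:
x = -1000: LHS = 2·(-1000)² - (-1000) = 2001000; 2001000 ≠ -2 — holds
x = 1000: LHS = 2·1000² - 1000 = 1999000; 1999000 ≠ -2 — holds
Hence LHS − RHS is never 0, i.e. the two sides are never equal, so the relation holds for every integer in [-1000, 1000].

No counterexample exists.

Answer: True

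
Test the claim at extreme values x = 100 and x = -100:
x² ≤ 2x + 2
x = 100: LHS = 100² = 10000, RHS = 2·100 + 2 = 202; 10000 ≤ 202 — FAILS
x = -100: LHS = (-100)² = 10000, RHS = 2·(-100) + 2 = -198; 10000 ≤ -198 — FAILS

Answer: No, fails for both x = 100 and x = -100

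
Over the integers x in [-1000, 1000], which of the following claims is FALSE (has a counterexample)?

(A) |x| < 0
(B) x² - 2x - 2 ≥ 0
(A) x = 0: LHS = |0| = 0; 0 < 0 — FAILS
(B) x = 0: LHS = 0² - 2·0 - 2 = -2; -2 ≥ 0 — FAILS

Answer: Both A and B are false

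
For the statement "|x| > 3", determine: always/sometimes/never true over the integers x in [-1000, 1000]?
Holds at x = 4: LHS = |4| = 4; 4 > 3 — holds
Fails at x = 0: LHS = |0| = 0; 0 > 3 — FAILS
It is satisfied by some integers in the range but not all.

Answer: Sometimes true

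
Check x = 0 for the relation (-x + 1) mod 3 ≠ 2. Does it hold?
x = 0: LHS = (-0 + 1) mod 3 = 1 mod 3 = 1; 1 ≠ 2 — holds

The relation is satisfied at x = 0.

Answer: Yes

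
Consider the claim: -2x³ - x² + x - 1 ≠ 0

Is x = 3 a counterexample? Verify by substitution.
Substitute x = 3 into the relation:
x = 3: LHS = -2·3³ - 3² + 3 - 1 = -61; -61 ≠ 0 — holds

The relation holds at x = 3, so it is not a counterexample.

Answer: No, x = 3 is not a counterexample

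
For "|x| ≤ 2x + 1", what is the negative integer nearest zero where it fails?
Testing negative integers from -1 downward:
x = -1: LHS = |-1| = 1, RHS = 2·(-1) + 1 = -1; 1 ≤ -1 — FAILS  ← closest negative counterexample to 0

Answer: x = -1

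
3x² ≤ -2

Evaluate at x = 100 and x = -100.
x = 100: LHS = 3·100² = 30000; 30000 ≤ -2 — FAILS
x = -100: LHS = 3·(-100)² = 30000; 30000 ≤ -2 — FAILS

Answer: No, fails for both x = 100 and x = -100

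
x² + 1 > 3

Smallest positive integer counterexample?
Testing positive integers:
x = 1: LHS = 1² + 1 = 2; 2 > 3 — FAILS  ← smallest positive counterexample

Answer: x = 1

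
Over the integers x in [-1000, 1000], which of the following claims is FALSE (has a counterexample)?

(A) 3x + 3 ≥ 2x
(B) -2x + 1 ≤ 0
(A) x = -4: LHS = 3·(-4) + 3 = -9, RHS = 2·(-4) = -8; -9 ≥ -8 — FAILS
(B) x = 0: LHS = -2·0 + 1 = 1; 1 ≤ 0 — FAILS

Answer: Both A and B are false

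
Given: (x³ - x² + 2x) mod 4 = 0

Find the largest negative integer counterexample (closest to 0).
Testing negative integers from -1 downward:
x = -1: LHS = ((-1)³ - (-1)² + 2·(-1)) mod 4 = (-4) mod 4 = 0; 0 = 0 — holds
x = -2: LHS = ((-2)³ - (-2)² + 2·(-2)) mod 4 = (-16) mod 4 = 0; 0 = 0 — holds
x = -3: LHS = ((-3)³ - (-3)² + 2·(-3)) mod 4 = (-42) mod 4 = 2; 2 = 0 — FAILS  ← closest negative counterexample to 0

Answer: x = -3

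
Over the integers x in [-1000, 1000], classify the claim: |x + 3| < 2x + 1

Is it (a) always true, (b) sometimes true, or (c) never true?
Holds at x = 3: LHS = |3 + 3| = |6| = 6, RHS = 2·3 + 1 = 7; 6 < 7 — holds
Fails at x = 0: LHS = |0 + 3| = |3| = 3, RHS = 2·0 + 1 = 1; 3 < 1 — FAILS
It is satisfied by some integers in the range but not all.

Answer: Sometimes true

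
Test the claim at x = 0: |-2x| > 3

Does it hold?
x = 0: LHS = |-2·0| = |0| = 0; 0 > 3 — FAILS

The relation fails at x = 0, so x = 0 is a counterexample.

Answer: No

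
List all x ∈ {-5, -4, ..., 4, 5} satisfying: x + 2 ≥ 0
Holds for: {-2, -1, 0, 1, 2, 3, 4, 5}
Fails for: {-5, -4, -3}

Answer: {-2, -1, 0, 1, 2, 3, 4, 5}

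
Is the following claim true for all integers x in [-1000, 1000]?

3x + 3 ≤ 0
The claim fails at x = 0:
x = 0: LHS = 3·0 + 3 = 3; 3 ≤ 0 — FAILS

Because a single integer refutes it, the statement is false.

Answer: False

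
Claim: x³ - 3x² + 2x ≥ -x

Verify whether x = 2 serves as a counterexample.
Substitute x = 2 into the relation:
x = 2: LHS = 2³ - 3·2² + 2·2 = 0; 0 ≥ -2 — holds

The claim holds here, so x = 2 is not a counterexample. (A counterexample exists elsewhere, e.g. x = -1.)

Answer: No, x = 2 is not a counterexample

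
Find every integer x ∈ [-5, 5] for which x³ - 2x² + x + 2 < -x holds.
Holds for: {-5, -4, -3, -2, -1}
Fails for: {0, 1, 2, 3, 4, 5}

Answer: {-5, -4, -3, -2, -1}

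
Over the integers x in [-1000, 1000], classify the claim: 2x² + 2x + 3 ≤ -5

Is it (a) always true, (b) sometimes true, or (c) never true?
Over all integers in [-1000, 1000], LHS − RHS is smallest at x = 0, where it equals 8:
x = 0: LHS = 2·0² + 2·0 + 3 = 3; 3 ≤ -5 — FAILS
At the ends of the range:
x = -1000: LHS = 2·(-1000)² + 2·(-1000) + 3 = 1998003; 1998003 ≤ -5 — FAILS
x = 1000: LHS = 2·1000² + 2·1000 + 3 = 2002003; 2002003 ≤ -5 — FAILS
Hence LHS − RHS is never zero or negative, i.e. LHS > RHS throughout, so the claimed relation (≤) fails for every integer in [-1000, 1000].

No integer in the range satisfies it.

Answer: Never true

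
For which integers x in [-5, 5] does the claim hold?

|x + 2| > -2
An absolute value is never negative, so the left side is ≥ 0 for every x, while the right side is -2. Tightest case in [-5, 5] is x = -2:
x = -2: LHS = |(-2) + 2| = |0| = 0; 0 > -2 — holds
Hence LHS − RHS is never zero or negative, i.e. LHS > RHS throughout, so the relation holds for every integer in [-5, 5].

Answer: All integers in [-5, 5]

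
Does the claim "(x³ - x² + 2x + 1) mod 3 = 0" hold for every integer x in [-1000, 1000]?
The claim fails at x = 0:
x = 0: LHS = (0³ - 0² + 2·0 + 1) mod 3 = 1 mod 3 = 1; 1 = 0 — FAILS

Because a single integer refutes it, the statement is false.

Answer: False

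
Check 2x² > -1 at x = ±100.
x = 100: LHS = 2·100² = 20000; 20000 > -1 — holds
x = -100: LHS = 2·(-100)² = 20000; 20000 > -1 — holds

Answer: Yes, holds for both x = 100 and x = -100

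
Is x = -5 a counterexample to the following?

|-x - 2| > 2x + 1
Substitute x = -5 into the relation:
x = -5: LHS = |-(-5) - 2| = |3| = 3, RHS = 2·(-5) + 1 = -9; 3 > -9 — holds

The claim holds here, so x = -5 is not a counterexample. (A counterexample exists elsewhere, e.g. x = 1.)

Answer: No, x = -5 is not a counterexample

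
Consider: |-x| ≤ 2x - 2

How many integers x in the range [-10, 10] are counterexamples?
Counterexamples in [-10, 10]: {-10, -9, -8, -7, -6, -5, -4, -3, -2, -1, 0, 1}.

Counting them gives 12 values.

Answer: 12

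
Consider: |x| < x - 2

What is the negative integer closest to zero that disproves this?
Testing negative integers from -1 downward:
x = -1: LHS = |-1| = 1, RHS = (-1) - 2 = -3; 1 < -3 — FAILS  ← closest negative counterexample to 0

Answer: x = -1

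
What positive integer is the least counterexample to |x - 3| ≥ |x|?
Testing positive integers:
x = 1: LHS = |1 - 3| = |-2| = 2, RHS = |1| = 1; 2 ≥ 1 — holds
x = 2: LHS = |2 - 3| = |-1| = 1, RHS = |2| = 2; 1 ≥ 2 — FAILS  ← smallest positive counterexample

Answer: x = 2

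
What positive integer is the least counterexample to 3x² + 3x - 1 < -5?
Testing positive integers:
x = 1: LHS = 3·1² + 3·1 - 1 = 5; 5 < -5 — FAILS  ← smallest positive counterexample

Answer: x = 1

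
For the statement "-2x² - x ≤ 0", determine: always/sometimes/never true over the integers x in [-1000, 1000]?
Over all integers in [-1000, 1000], LHS − RHS is largest at x = 0, where it equals 0:
x = 0: LHS = -2·0² - 0 = 0; 0 ≤ 0 — holds
At the ends of the range:
x = -1000: LHS = -2·(-1000)² - (-1000) = -1999000; -1999000 ≤ 0 — holds
x = 1000: LHS = -2·1000² - 1000 = -2001000; -2001000 ≤ 0 — holds
Hence LHS − RHS is never positive, i.e. LHS ≤ RHS throughout, so the relation holds for every integer in [-1000, 1000].

No counterexample exists.

Answer: Always true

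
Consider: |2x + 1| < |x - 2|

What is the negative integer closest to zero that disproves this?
Testing negative integers from -1 downward:
x = -1: LHS = |2·(-1) + 1| = |-1| = 1, RHS = |(-1) - 2| = |-3| = 3; 1 < 3 — holds
x = -2: LHS = |2·(-2) + 1| = |-3| = 3, RHS = |(-2) - 2| = |-4| = 4; 3 < 4 — holds
x = -3: LHS = |2·(-3) + 1| = |-5| = 5, RHS = |(-3) - 2| = |-5| = 5; 5 < 5 — FAILS  ← closest negative counterexample to 0

Answer: x = -3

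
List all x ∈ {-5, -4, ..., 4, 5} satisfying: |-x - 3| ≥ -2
An absolute value is never negative, so the left side is ≥ 0 for every x, while the right side is -2. Tightest case in [-5, 5] is x = -3:
x = -3: LHS = |-(-3) - 3| = |0| = 0; 0 ≥ -2 — holds
Hence LHS − RHS is never negative, i.e. LHS ≥ RHS throughout, so the relation holds for every integer in [-5, 5].

Answer: All integers in [-5, 5]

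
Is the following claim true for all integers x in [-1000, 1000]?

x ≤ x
Over all integers in [-1000, 1000], LHS − RHS is largest at x = 0, where it equals 0:
x = 0: 0 ≤ 0 — holds
At the ends of the range:
x = -1000: -1000 ≤ -1000 — holds
x = 1000: 1000 ≤ 1000 — holds
Hence LHS − RHS is never positive, i.e. LHS ≤ RHS throughout, so the relation holds for every integer in [-1000, 1000].

No counterexample exists.

Answer: True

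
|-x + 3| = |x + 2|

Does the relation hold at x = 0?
x = 0: LHS = |-0 + 3| = |3| = 3, RHS = |0 + 2| = |2| = 2; 3 = 2 — FAILS

The relation fails at x = 0, so x = 0 is a counterexample.

Answer: No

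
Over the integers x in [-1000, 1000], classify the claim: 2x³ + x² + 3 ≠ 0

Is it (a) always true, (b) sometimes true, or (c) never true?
Track d = LHS − RHS over the integers in [-1000, 1000]. Equality would need d = 0, but d changes sign only between consecutive integers, jumping over 0:
x = -2: LHS = 2·(-2)³ + (-2)² + 3 = -9; -9 ≠ 0 — holds  (d = -9)
x = -1: LHS = 2·(-1)³ + (-1)² + 3 = 2; 2 ≠ 0 — holds  (d = 2)
Away from these crossings d keeps a constant sign, and checking every integer in [-1000, 1000] confirms d ≠ 0 throughout. Hence the two sides are never equal, so the relation holds for every integer in [-1000, 1000].

No counterexample exists.

Answer: Always true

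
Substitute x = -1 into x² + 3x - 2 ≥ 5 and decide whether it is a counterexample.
Substitute x = -1 into the relation:
x = -1: LHS = (-1)² + 3·(-1) - 2 = -4; -4 ≥ 5 — FAILS

Since the claim fails at x = -1, this value is a counterexample.

Answer: Yes, x = -1 is a counterexample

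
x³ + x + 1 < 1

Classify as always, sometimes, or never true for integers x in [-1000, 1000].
Holds at x = -1: LHS = (-1)³ + (-1) + 1 = -1; -1 < 1 — holds
Fails at x = 0: LHS = 0³ + 0 + 1 = 1; 1 < 1 — FAILS
It is satisfied by some integers in the range but not all.

Answer: Sometimes true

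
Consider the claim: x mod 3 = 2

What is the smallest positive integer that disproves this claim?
Testing positive integers:
x = 1: LHS = 1 mod 3 = 1; 1 = 2 — FAILS  ← smallest positive counterexample

Answer: x = 1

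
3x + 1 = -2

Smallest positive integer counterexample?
Testing positive integers:
x = 1: LHS = 3·1 + 1 = 4; 4 = -2 — FAILS  ← smallest positive counterexample

Answer: x = 1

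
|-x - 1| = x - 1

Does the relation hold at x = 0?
x = 0: LHS = |-0 - 1| = |-1| = 1, RHS = 0 - 1 = -1; 1 = -1 — FAILS

The relation fails at x = 0, so x = 0 is a counterexample.

Answer: No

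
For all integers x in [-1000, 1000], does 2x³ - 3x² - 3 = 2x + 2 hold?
The claim fails at x = 0:
x = 0: LHS = 2·0³ - 3·0² - 3 = -3, RHS = 2·0 + 2 = 2; -3 = 2 — FAILS

Because a single integer refutes it, the statement is false.

Answer: False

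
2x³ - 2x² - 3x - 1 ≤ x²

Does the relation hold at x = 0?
x = 0: LHS = 2·0³ - 2·0² - 3·0 - 1 = -1, RHS = 0² = 0; -1 ≤ 0 — holds

The relation is satisfied at x = 0.

Answer: Yes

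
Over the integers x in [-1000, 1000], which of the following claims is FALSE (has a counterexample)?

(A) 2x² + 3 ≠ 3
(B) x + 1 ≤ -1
(A) x = 0: LHS = 2·0² + 3 = 3; 3 ≠ 3 — FAILS
(B) x = 0: LHS = 0 + 1 = 1; 1 ≤ -1 — FAILS

Answer: Both A and B are false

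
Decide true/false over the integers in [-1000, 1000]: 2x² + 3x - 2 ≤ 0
The claim fails at x = 1:
x = 1: LHS = 2·1² + 3·1 - 2 = 3; 3 ≤ 0 — FAILS

Because a single integer refutes it, the statement is false.

Answer: False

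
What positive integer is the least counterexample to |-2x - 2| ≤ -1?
Testing positive integers:
x = 1: LHS = |-2·1 - 2| = |-4| = 4; 4 ≤ -1 — FAILS  ← smallest positive counterexample

Answer: x = 1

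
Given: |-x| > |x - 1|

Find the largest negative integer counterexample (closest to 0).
Testing negative integers from -1 downward:
x = -1: LHS = |-(-1)| = |1| = 1, RHS = |(-1) - 1| = |-2| = 2; 1 > 2 — FAILS  ← closest negative counterexample to 0

Answer: x = -1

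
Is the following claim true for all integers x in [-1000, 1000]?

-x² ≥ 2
The claim fails at x = 0:
x = 0: LHS = -0² = 0; 0 ≥ 2 — FAILS

Because a single integer refutes it, the statement is false.

Answer: False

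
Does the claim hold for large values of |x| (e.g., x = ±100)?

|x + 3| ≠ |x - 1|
x = 100: LHS = |100 + 3| = |103| = 103, RHS = |100 - 1| = |99| = 99; 103 ≠ 99 — holds
x = -100: LHS = |(-100) + 3| = |-97| = 97, RHS = |(-100) - 1| = |-101| = 101; 97 ≠ 101 — holds

Answer: Yes, holds for both x = 100 and x = -100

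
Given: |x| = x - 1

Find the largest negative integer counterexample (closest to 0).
Testing negative integers from -1 downward:
x = -1: LHS = |-1| = 1, RHS = (-1) - 1 = -2; 1 = -2 — FAILS  ← closest negative counterexample to 0

Answer: x = -1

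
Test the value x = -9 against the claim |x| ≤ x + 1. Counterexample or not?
Substitute x = -9 into the relation:
x = -9: LHS = |-9| = 9, RHS = (-9) + 1 = -8; 9 ≤ -8 — FAILS

Since the claim fails at x = -9, this value is a counterexample.

Answer: Yes, x = -9 is a counterexample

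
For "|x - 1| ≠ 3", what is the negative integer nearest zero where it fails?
Testing negative integers from -1 downward:
x = -1: LHS = |(-1) - 1| = |-2| = 2; 2 ≠ 3 — holds
x = -2: LHS = |(-2) - 1| = |-3| = 3; 3 ≠ 3 — FAILS  ← closest negative counterexample to 0

Answer: x = -2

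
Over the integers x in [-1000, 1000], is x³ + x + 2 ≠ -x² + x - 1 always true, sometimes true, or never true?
Track d = LHS − RHS over the integers in [-1000, 1000]. Equality would need d = 0, but d changes sign only between consecutive integers, jumping over 0:
x = -2: LHS = (-2)³ + (-2) + 2 = -8, RHS = -(-2)² + (-2) - 1 = -7; -8 ≠ -7 — holds  (d = -1)
x = -1: LHS = (-1)³ + (-1) + 2 = 0, RHS = -(-1)² + (-1) - 1 = -3; 0 ≠ -3 — holds  (d = 3)
Away from these crossings d keeps a constant sign, and checking every integer in [-1000, 1000] confirms d ≠ 0 throughout. Hence the two sides are never equal, so the relation holds for every integer in [-1000, 1000].

No counterexample exists.

Answer: Always true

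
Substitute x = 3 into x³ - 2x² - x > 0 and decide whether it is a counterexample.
Substitute x = 3 into the relation:
x = 3: LHS = 3³ - 2·3² - 3 = 6; 6 > 0 — holds

The claim holds here, so x = 3 is not a counterexample. (A counterexample exists elsewhere, e.g. x = 0.)

Answer: No, x = 3 is not a counterexample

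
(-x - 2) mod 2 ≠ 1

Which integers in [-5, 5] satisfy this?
Holds for: {-4, -2, 0, 2, 4}
Fails for: {-5, -3, -1, 1, 3, 5}

Answer: {-4, -2, 0, 2, 4}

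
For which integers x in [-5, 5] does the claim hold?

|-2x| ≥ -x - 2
Over all integers in [-5, 5], LHS − RHS is smallest at x = 0, where it equals 2:
x = 0: LHS = |-2·0| = |0| = 0, RHS = -0 - 2 = -2; 0 ≥ -2 — holds
At the ends of the range:
x = -5: LHS = |-2·(-5)| = |10| = 10, RHS = -(-5) - 2 = 3; 10 ≥ 3 — holds
x = 5: LHS = |-2·5| = |-10| = 10, RHS = -5 - 2 = -7; 10 ≥ -7 — holds
Hence LHS − RHS is never negative, i.e. LHS ≥ RHS throughout, so the relation holds for every integer in [-5, 5].

Answer: All integers in [-5, 5]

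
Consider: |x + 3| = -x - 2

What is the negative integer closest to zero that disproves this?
Testing negative integers from -1 downward:
x = -1: LHS = |(-1) + 3| = |2| = 2, RHS = -(-1) - 2 = -1; 2 = -1 — FAILS  ← closest negative counterexample to 0

Answer: x = -1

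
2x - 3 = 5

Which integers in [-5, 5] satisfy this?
Holds for: {4}
Fails for: {-5, -4, -3, -2, -1, 0, 1, 2, 3, 5}

Answer: {4}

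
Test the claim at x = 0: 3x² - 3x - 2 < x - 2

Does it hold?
x = 0: LHS = 3·0² - 3·0 - 2 = -2, RHS = 0 - 2 = -2; -2 < -2 — FAILS

The relation fails at x = 0, so x = 0 is a counterexample.

Answer: No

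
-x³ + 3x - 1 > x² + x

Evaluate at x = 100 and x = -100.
x = 100: LHS = -100³ + 3·100 - 1 = -999701, RHS = 100² + 100 = 10100; -999701 > 10100 — FAILS
x = -100: LHS = -(-100)³ + 3·(-100) - 1 = 999699, RHS = (-100)² + (-100) = 9900; 999699 > 9900 — holds

Answer: Partially: fails for x = 100, holds for x = -100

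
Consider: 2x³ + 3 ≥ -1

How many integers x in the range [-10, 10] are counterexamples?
Counterexamples in [-10, 10]: {-10, -9, -8, -7, -6, -5, -4, -3, -2}.

Counting them gives 9 values.

Answer: 9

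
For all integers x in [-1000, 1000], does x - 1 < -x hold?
The claim fails at x = 1:
x = 1: LHS = 1 - 1 = 0; 0 < -1 — FAILS

Because a single integer refutes it, the statement is false.

Answer: False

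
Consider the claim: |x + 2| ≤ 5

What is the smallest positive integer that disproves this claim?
Testing positive integers:
x = 1: LHS = |1 + 2| = |3| = 3; 3 ≤ 5 — holds
x = 2: LHS = |2 + 2| = |4| = 4; 4 ≤ 5 — holds
x = 3: LHS = |3 + 2| = |5| = 5; 5 ≤ 5 — holds
x = 4: LHS = |4 + 2| = |6| = 6; 6 ≤ 5 — FAILS  ← smallest positive counterexample

Answer: x = 4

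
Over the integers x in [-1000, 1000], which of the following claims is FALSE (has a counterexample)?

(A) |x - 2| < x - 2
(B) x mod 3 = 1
(A) x = 0: LHS = |0 - 2| = |-2| = 2, RHS = 0 - 2 = -2; 2 < -2 — FAILS
(B) x = 0: LHS = 0 mod 3 = 0; 0 = 1 — FAILS

Answer: Both A and B are false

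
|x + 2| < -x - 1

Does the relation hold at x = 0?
x = 0: LHS = |0 + 2| = |2| = 2, RHS = -0 - 1 = -1; 2 < -1 — FAILS

The relation fails at x = 0, so x = 0 is a counterexample.

Answer: No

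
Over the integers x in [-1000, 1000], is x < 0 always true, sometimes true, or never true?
Holds at x = -1: -1 < 0 — holds
Fails at x = 0: 0 < 0 — FAILS
It is satisfied by some integers in the range but not all.

Answer: Sometimes true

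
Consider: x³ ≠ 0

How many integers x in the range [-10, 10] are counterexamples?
Counterexamples in [-10, 10]: {0}.

Counting them gives 1 values.

Answer: 1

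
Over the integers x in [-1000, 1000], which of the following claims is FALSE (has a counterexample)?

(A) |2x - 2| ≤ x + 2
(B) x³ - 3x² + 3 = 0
(A) x = -1: LHS = |2·(-1) - 2| = |-4| = 4, RHS = (-1) + 2 = 1; 4 ≤ 1 — FAILS
(B) x = 0: LHS = 0³ - 3·0² + 3 = 3; 3 = 0 — FAILS

Answer: Both A and B are false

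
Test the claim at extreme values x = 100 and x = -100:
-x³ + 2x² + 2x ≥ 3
x = 100: LHS = -100³ + 2·100² + 2·100 = -979800; -979800 ≥ 3 — FAILS
x = -100: LHS = -(-100)³ + 2·(-100)² + 2·(-100) = 1019800; 1019800 ≥ 3 — holds

Answer: Partially: fails for x = 100, holds for x = -100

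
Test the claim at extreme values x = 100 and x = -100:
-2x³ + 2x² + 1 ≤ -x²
x = 100: LHS = -2·100³ + 2·100² + 1 = -1979999, RHS = -100² = -10000; -1979999 ≤ -10000 — holds
x = -100: LHS = -2·(-100)³ + 2·(-100)² + 1 = 2020001, RHS = -(-100)² = -10000; 2020001 ≤ -10000 — FAILS

Answer: Partially: holds for x = 100, fails for x = -100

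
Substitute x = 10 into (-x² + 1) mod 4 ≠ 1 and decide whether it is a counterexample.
Substitute x = 10 into the relation:
x = 10: LHS = (-10² + 1) mod 4 = (-99) mod 4 = 1; 1 ≠ 1 — FAILS

Since the claim fails at x = 10, this value is a counterexample.

Answer: Yes, x = 10 is a counterexample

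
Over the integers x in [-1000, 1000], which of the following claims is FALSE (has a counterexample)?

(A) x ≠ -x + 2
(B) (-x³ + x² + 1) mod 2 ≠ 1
(A) x = 1: RHS = -1 + 2 = 1; 1 ≠ 1 — FAILS
(B) x = 0: LHS = (-0³ + 0² + 1) mod 2 = 1 mod 2 = 1; 1 ≠ 1 — FAILS

Answer: Both A and B are false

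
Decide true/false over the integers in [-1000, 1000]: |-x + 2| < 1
The claim fails at x = 0:
x = 0: LHS = |-0 + 2| = |2| = 2; 2 < 1 — FAILS

Because a single integer refutes it, the statement is false.

Answer: False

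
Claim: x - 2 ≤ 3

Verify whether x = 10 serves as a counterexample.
Substitute x = 10 into the relation:
x = 10: LHS = 10 - 2 = 8; 8 ≤ 3 — FAILS

Since the claim fails at x = 10, this value is a counterexample.

Answer: Yes, x = 10 is a counterexample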